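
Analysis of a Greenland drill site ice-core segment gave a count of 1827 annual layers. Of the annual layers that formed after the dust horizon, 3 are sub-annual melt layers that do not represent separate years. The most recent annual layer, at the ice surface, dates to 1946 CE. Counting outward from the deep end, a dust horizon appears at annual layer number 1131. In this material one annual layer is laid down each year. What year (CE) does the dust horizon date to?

1253 CE

Between annual layer 1131 and the ice surface there are 1827 − 1131 = 696 annual layers.
696 − 3 false = 693 true annual layers after the dust horizon.
The annual layer at the ice surface is 1946 CE, so the dust horizon dates to 1946 − 693 = 1253 CE.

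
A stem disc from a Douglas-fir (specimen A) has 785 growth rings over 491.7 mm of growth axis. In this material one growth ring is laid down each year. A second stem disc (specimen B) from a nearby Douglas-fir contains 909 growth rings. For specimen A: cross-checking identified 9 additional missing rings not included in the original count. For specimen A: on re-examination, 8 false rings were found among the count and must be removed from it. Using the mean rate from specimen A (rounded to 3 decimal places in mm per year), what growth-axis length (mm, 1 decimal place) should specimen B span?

Specimen A: true growth ring count = 785 − 8 + 9 = 786.
A: 491.7 mm over 786 years gives 491.7 / 786 ≈ 0.626 mm/year.
Length of B = 0.626 × 909 = 569.0 mm.

569.0 mm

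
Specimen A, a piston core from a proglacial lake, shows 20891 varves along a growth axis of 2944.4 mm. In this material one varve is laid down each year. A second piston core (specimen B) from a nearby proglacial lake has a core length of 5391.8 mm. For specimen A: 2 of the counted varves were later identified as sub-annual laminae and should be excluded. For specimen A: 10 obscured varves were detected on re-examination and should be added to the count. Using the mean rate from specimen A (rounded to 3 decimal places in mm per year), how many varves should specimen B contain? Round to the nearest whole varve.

38240 varves

Specimen A: after corrections the count is 20891 − 2 + 10 = 20899 varves.
A: Mean rate = 2944.4 mm / 20899 years ≈ 0.141 mm/year.
For B, 5391.8 / 0.141 = 38239.72 years ≈ 38240 varves.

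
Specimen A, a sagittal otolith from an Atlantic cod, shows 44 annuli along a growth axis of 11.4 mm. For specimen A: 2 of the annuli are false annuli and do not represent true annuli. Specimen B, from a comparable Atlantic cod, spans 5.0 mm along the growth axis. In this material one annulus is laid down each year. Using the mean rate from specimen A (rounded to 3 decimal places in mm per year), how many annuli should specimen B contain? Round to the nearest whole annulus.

Specimen A: correcting the raw count gives 44 − 2 = 42 true annuli.
A: Mean rate = 11.4 mm / 42 years ≈ 0.271 mm/year.
Specimen B: 5.0 mm / 0.271 mm per year = 18.45 years ≈ 18 annuli.

18 annuli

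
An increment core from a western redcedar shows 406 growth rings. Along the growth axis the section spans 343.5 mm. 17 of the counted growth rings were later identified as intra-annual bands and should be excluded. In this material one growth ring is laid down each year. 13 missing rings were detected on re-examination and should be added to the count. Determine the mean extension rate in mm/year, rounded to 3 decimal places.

Correcting the raw count gives 406 − 17 + 13 = 402 true growth rings.
Extension rate ≈ 343.5 / 402 = 0.854 mm/year.

0.854 mm/year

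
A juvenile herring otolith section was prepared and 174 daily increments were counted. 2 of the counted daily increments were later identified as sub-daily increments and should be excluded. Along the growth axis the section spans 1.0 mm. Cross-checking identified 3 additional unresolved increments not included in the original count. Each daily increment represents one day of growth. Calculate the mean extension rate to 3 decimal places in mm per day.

True daily increment count = 174 − 2 + 3 = 175.
1.0 mm over 175 days gives 1.0 / 175 ≈ 0.006 mm per day.

0.006 mm per day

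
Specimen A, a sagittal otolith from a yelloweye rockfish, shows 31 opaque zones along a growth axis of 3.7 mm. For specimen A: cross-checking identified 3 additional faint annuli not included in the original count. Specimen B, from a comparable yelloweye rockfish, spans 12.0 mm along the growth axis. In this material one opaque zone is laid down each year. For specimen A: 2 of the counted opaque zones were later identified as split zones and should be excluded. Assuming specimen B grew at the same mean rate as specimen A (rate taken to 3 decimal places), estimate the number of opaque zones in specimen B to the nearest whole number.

103 opaque zones

Specimen A: adjusted count: 31 − 2 + 3 = 32 opaque zones.
A: 3.7 mm over 32 years gives 3.7 / 32 ≈ 0.116 mm/year.
B spans 12.0 / 0.116 = 103.45 years ≈ 103 opaque zones.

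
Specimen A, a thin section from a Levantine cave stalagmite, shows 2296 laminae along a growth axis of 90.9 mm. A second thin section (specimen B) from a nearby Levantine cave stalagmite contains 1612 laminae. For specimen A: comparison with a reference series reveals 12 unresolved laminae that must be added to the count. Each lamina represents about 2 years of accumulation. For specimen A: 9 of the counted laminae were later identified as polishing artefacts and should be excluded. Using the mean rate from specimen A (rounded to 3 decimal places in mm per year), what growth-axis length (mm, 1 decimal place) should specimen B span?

Specimen A: adjusted count: 2296 − 9 + 12 = 2299 laminae.
Specimen A: 2299 laminae at 2 years each span 2299 × 2 = 4598 years.
A: 90.9 mm over 4598 years gives 90.9 / 4598 ≈ 0.020 mm per year.
Specimen B: at 2 years per lamina, 1612 × 2 = 3224 years. Length of B = 0.020 × 3224 = 64.5 mm.

64.5 mm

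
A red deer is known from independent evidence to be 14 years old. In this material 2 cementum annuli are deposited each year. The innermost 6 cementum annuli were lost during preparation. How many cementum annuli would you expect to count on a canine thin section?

22 cementum annuli

14 years at 2 cementum annuli per year gives 14 × 2 = 28 cementum annuli.
Less the 6 uncaptured cementum annuli: 28 − 6 = 22.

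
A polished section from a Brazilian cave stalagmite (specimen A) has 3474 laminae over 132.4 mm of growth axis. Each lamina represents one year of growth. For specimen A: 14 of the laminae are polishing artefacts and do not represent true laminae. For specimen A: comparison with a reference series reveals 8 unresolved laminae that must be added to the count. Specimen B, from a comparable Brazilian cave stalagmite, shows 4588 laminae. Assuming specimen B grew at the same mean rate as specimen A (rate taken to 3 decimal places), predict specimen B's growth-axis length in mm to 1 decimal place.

174.3 mm

Specimen A: correcting the raw count gives 3474 − 14 + 8 = 3468 true laminae.
A: Mean rate = 132.4 mm / 3468 years ≈ 0.038 mm per year.
B's length ≈ 0.038 × 4588 = 174.3 mm.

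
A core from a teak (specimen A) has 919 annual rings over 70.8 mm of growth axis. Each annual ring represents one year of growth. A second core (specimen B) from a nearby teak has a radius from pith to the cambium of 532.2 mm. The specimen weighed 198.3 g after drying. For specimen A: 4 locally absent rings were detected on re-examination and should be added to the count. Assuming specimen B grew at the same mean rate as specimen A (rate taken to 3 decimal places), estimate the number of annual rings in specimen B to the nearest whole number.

Specimen A: correcting the raw count gives 919 + 4 = 923 true annual rings.
A: Extension rate ≈ 70.8 / 923 = 0.077 mm/year.
Specimen B: 532.2 mm / 0.077 mm per year = 6911.69 years ≈ 6912 annual rings.

6912 annual rings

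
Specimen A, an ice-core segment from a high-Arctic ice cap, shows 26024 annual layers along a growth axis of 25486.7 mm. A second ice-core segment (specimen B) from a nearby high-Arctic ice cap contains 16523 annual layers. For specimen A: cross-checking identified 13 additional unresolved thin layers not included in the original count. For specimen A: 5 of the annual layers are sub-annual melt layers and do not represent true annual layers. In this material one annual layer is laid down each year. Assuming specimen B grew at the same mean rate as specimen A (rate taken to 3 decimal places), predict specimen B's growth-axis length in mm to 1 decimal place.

Specimen A: after corrections the count is 26024 − 5 + 13 = 26032 annual layers.
A: Mean rate = 25486.7 mm / 26032 years ≈ 0.979 mm/year.
Length of B = 0.979 × 16523 = 16176.0 mm.

16176.0 mm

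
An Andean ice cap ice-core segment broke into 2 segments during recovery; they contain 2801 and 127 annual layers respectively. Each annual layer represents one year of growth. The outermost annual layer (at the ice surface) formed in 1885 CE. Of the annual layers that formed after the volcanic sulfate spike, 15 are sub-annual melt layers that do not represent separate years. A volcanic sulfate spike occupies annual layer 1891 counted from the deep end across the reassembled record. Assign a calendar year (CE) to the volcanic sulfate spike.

Total annual layers = 2801 + 127 = 2928.
Between annual layer 1891 and the ice surface there are 2928 − 1891 = 1037 annual layers.
Excluding 15 false annual layers: 1037 − 15 = 1022.
1885 − 1022 = 863 CE.

863 CE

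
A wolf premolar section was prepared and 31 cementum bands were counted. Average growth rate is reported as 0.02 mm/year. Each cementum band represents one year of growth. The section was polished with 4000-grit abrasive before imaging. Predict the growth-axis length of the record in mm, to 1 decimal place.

The record spans 31 years at 0.02 mm per year.
31 years at 0.02 mm/year gives 0.02 × 31 = 0.6 mm.

0.6 mm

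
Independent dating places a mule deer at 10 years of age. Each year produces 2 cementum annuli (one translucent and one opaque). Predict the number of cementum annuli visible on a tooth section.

10 years at 2 cementum annuli per year gives 10 × 2 = 20 cementum annuli.
So 20 cementum annuli should be present.

20 cementum annuli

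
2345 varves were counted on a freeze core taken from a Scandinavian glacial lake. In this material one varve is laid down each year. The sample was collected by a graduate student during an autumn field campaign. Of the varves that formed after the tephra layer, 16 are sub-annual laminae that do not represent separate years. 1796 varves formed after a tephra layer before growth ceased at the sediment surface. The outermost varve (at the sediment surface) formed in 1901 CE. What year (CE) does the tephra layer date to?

There are 1796 varves younger than the tephra layer.
1796 − 16 false = 1780 true varves after the tephra layer.
Counting back 1780 years from 1901 CE places the tephra layer in 1901 − 1780 = 121 CE.

121 CE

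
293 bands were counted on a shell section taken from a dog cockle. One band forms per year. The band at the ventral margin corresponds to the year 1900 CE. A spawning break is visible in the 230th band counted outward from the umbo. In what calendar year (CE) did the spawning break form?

293 − 230 = 63 bands lie beyond the spawning break toward the ventral margin.
Counting back 63 years from 1900 CE places the spawning break in 1900 − 63 = 1837 CE.

1837 CE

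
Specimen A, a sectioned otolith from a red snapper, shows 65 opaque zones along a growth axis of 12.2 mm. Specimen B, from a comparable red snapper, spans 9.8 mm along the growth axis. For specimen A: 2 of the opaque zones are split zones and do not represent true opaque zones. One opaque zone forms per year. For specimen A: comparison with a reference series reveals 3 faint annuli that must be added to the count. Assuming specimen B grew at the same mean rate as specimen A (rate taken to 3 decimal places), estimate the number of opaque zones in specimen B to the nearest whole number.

Specimen A: true opaque zone count = 65 − 2 + 3 = 66.
A: 12.2 mm over 66 years gives 12.2 / 66 ≈ 0.185 mm/yr.
For B, 9.8 / 0.185 = 52.97 years ≈ 53 opaque zones.

53 opaque zones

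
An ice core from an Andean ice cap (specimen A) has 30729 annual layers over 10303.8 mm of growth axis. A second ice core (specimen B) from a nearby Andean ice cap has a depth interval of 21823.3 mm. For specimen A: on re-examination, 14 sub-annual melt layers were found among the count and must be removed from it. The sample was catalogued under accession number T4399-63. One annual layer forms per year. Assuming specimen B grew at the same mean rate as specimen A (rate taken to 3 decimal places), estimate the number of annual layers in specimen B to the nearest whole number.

65144 annual layers

Specimen A: true annual layer count = 30729 − 14 = 30715.
A: Mean rate = 10303.8 mm / 30715 years ≈ 0.335 mm/yr.
B spans 21823.3 / 0.335 = 65144.18 years ≈ 65144 annual layers.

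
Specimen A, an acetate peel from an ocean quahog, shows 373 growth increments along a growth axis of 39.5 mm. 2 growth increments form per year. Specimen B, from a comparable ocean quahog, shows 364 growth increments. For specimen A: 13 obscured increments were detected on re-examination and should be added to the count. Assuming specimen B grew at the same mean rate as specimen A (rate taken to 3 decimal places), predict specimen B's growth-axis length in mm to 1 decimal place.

Specimen A: adjusted count: 373 + 13 = 386 growth increments.
Specimen A: with 2 growth increments per year, 386 / 2 = 193 years.
A: Extension rate ≈ 39.5 / 193 = 0.205 mm per year.
Specimen B: with 2 growth increments per year, 364 / 2 = 182 years. For B, 0.205 mm/year × 182 years = 37.3 mm.

37.3 mm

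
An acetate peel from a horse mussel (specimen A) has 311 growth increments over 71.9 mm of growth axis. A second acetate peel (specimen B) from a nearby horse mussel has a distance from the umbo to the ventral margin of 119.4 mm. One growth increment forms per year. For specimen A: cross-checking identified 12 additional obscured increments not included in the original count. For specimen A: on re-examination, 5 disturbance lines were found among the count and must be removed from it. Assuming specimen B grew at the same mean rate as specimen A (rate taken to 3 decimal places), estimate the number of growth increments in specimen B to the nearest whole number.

Specimen A: true growth increment count = 311 − 5 + 12 = 318.
A: Mean rate = 71.9 mm / 318 years ≈ 0.226 mm per year.
For B, 119.4 / 0.226 = 528.32 years ≈ 528 growth increments.

528 growth increments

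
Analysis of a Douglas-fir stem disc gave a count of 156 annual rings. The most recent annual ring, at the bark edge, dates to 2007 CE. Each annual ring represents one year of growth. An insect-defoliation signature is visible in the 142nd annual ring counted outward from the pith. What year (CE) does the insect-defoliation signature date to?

1993 CE

The insect-defoliation signature sits at annual ring 142 from the pith, so 156 − 142 = 14 annual rings formed after it.
2007 − 14 = 1993 CE.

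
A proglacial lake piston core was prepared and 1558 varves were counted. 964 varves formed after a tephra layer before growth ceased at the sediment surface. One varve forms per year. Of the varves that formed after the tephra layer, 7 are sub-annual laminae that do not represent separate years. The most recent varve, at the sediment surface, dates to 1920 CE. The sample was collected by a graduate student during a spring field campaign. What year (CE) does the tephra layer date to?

There are 964 varves younger than the tephra layer.
964 − 7 false = 957 true varves after the tephra layer.
1920 − 957 = 963 CE.

963 CE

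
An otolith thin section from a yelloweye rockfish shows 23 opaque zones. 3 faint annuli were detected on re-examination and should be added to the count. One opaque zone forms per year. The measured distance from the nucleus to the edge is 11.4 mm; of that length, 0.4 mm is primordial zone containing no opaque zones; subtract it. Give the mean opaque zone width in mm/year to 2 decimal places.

Adjusted count: 23 + 3 = 26 opaque zones.
Removing the 0.4 mm offcut leaves 11.4 − 0.4 = 11.0 mm.
Extension rate ≈ 11.0 / 26 = 0.42 mm/year.

0.42 mm/year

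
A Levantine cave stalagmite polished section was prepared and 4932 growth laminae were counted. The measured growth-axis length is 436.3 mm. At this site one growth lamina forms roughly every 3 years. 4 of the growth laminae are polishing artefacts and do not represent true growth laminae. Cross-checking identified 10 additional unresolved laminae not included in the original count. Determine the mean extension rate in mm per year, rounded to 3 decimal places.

0.029 mm per year

Correcting the raw count gives 4932 − 4 + 10 = 4938 true growth laminae.
At 3 years per growth lamina, 4938 × 3 = 14814 years.
Extension rate ≈ 436.3 / 14814 = 0.029 mm per year.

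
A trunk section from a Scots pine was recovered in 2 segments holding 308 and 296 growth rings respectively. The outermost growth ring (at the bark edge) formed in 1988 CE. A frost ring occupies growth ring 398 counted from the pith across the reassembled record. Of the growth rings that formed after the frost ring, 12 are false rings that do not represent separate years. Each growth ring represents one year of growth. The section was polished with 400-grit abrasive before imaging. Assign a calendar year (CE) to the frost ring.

1794 CE

Total growth rings = 308 + 296 = 604.
604 − 398 = 206 growth rings lie beyond the frost ring toward the bark edge.
Removing the 12 false growth rings leaves 206 − 12 = 194 true growth rings beyond the frost ring.
Counting back 194 years from 1988 CE places the frost ring in 1988 − 194 = 1794 CE.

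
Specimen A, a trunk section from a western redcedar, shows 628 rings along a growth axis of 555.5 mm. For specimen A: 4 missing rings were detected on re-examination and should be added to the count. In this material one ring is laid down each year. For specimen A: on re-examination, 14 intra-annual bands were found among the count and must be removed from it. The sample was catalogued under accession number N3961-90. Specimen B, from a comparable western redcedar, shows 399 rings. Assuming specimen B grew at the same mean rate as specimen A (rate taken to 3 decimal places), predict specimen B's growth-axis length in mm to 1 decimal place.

Specimen A: correcting the raw count gives 628 − 14 + 4 = 618 true rings.
A: Extension rate ≈ 555.5 / 618 = 0.899 mm/year.
For B, 0.899 mm/year × 399 years = 358.7 mm.

358.7 mm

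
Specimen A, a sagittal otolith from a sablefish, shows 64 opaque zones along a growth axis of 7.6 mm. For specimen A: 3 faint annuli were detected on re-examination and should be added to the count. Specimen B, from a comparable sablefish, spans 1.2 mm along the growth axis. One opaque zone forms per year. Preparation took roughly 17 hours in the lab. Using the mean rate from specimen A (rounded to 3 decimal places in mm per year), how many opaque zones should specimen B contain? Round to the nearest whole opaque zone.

Specimen A: correcting the raw count gives 64 + 3 = 67 true opaque zones.
A: Mean rate = 7.6 mm / 67 years ≈ 0.113 mm/yr.
B spans 1.2 / 0.113 = 10.62 years ≈ 11 opaque zones.

11 opaque zones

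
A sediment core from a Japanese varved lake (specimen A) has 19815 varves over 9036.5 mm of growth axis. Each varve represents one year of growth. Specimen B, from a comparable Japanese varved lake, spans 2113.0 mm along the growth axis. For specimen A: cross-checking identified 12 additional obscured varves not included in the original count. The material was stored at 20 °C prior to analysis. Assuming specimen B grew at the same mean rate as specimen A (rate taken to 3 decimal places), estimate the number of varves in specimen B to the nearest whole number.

Specimen A: after corrections the count is 19815 + 12 = 19827 varves.
A: Mean rate = 9036.5 mm / 19827 years ≈ 0.456 mm/yr.
Specimen B: 2113.0 mm / 0.456 mm per year = 4633.77 years ≈ 4634 varves.

4634 varves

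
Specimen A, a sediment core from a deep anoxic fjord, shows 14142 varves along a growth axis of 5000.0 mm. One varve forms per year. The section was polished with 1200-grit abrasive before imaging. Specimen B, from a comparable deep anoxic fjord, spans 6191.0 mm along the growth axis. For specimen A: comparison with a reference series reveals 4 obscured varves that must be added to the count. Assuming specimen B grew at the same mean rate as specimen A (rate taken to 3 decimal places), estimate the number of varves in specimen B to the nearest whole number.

17538 varves

Specimen A: correcting the raw count gives 14142 + 4 = 14146 true varves.
A: Extension rate ≈ 5000.0 / 14146 = 0.353 mm/yr.
Specimen B: 6191.0 mm / 0.353 mm per year = 17538.24 years ≈ 17538 varves.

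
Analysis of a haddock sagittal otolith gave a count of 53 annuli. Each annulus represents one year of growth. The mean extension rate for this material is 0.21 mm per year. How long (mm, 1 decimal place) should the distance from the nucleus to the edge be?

The record spans 53 years at 0.21 mm per year.
53 years at 0.21 mm/year gives 0.21 × 53 = 11.1 mm.

11.1 mm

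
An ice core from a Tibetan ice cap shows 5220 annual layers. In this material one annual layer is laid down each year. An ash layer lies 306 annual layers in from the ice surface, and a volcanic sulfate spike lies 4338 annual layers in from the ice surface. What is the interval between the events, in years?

4338 − 306 = 4032 annual layers lie between the two events.
At one annual layer per year, 4032 years elapsed between them.

4032 years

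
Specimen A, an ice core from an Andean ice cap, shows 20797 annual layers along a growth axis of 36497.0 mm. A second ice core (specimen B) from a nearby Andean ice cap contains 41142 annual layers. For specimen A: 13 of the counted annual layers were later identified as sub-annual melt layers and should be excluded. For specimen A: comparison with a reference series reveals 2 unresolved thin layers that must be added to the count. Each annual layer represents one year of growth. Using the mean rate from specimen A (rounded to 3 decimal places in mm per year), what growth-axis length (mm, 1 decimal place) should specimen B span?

Specimen A: true annual layer count = 20797 − 13 + 2 = 20786.
A: Mean rate = 36497.0 mm / 20786 years ≈ 1.756 mm/year.
B's length ≈ 1.756 × 41142 = 72245.4 mm.

72245.4 mm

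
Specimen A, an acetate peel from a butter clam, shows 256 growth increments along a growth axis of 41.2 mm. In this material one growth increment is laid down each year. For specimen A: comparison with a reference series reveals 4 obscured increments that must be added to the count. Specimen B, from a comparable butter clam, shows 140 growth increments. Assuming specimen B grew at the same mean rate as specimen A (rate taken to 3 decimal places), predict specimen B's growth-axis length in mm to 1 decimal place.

22.1 mm

Specimen A: correcting the raw count gives 256 + 4 = 260 true growth increments.
A: 41.2 mm over 260 years gives 41.2 / 260 ≈ 0.158 mm per year.
Length of B = 0.158 × 140 = 22.1 mm.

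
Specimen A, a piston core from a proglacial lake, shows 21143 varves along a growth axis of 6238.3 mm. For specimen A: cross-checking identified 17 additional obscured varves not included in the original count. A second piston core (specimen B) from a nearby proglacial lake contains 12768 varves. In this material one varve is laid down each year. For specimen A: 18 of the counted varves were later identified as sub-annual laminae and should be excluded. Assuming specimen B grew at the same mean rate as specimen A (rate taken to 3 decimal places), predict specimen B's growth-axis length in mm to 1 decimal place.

3766.6 mm

Specimen A: true varve count = 21143 − 18 + 17 = 21142.
A: 6238.3 mm over 21142 years gives 6238.3 / 21142 ≈ 0.295 mm/year.
For B, 0.295 mm/year × 12768 years = 3766.6 mm.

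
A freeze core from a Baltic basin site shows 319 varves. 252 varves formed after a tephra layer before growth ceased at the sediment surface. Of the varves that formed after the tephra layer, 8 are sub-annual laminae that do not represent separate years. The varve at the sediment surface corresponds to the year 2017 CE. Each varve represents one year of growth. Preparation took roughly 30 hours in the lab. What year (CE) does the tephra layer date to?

252 varves formed after the tephra layer.
252 − 8 false = 244 true varves after the tephra layer.
The varve at the sediment surface is 2017 CE, so the tephra layer dates to 2017 − 244 = 1773 CE.

1773 CE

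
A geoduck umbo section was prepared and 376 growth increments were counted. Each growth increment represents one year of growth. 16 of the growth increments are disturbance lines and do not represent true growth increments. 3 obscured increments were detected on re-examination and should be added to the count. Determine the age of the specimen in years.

Adjusted count: 376 − 16 + 3 = 363 growth increments.
One growth increment per year makes the duration 363 years.

363 years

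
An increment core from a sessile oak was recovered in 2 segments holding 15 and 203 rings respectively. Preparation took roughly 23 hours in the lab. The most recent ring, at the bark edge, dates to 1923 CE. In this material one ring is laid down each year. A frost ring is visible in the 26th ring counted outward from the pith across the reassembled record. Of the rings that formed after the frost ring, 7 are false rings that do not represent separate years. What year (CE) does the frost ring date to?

1738 CE

Total rings = 15 + 203 = 218.
The frost ring sits at ring 26 from the pith, so 218 − 26 = 192 rings formed after it.
192 − 7 false = 185 true rings after the frost ring.
The ring at the bark edge is 1923 CE, so the frost ring dates to 1923 − 185 = 1738 CE.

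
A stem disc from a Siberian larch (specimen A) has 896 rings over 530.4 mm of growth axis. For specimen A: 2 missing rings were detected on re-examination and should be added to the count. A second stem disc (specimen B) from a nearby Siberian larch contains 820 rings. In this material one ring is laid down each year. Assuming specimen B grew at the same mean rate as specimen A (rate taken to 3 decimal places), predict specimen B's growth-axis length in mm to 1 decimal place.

Specimen A: correcting the raw count gives 896 + 2 = 898 true rings.
A: Mean rate = 530.4 mm / 898 years ≈ 0.591 mm/yr.
Length of B = 0.591 × 820 = 484.6 mm.

484.6 mm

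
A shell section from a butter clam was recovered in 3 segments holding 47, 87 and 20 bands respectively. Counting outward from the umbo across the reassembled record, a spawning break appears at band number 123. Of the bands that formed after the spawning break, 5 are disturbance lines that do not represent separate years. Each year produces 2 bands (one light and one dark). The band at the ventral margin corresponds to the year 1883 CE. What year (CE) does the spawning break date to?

Total bands = 47 + 87 + 20 = 154.
Between band 123 and the ventral margin there are 154 − 123 = 31 bands.
Excluding 5 false bands: 31 − 5 = 26.
Dividing by 2 bands per year: 26 / 2 = 13 years.
1883 − 13 = 1870 CE.

1870 CE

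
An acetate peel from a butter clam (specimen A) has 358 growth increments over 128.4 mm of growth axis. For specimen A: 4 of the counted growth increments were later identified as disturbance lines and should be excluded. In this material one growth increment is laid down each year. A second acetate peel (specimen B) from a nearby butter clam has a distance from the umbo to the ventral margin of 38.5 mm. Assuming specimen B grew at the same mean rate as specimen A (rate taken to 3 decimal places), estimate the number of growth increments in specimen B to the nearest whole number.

106 growth increments

Specimen A: true growth increment count = 358 − 4 = 354.
A: Extension rate ≈ 128.4 / 354 = 0.363 mm/yr.
Specimen B: 38.5 mm / 0.363 mm per year = 106.06 years ≈ 106 growth increments.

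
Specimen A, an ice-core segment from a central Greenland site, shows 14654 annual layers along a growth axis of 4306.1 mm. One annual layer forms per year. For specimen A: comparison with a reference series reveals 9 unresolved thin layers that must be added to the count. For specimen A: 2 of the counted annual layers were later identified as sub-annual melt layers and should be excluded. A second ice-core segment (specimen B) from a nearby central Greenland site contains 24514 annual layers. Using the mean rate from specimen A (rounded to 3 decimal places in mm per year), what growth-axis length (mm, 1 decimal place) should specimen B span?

Specimen A: adjusted count: 14654 − 2 + 9 = 14661 annual layers.
A: 4306.1 mm over 14661 years gives 4306.1 / 14661 ≈ 0.294 mm/year.
For B, 0.294 mm/year × 24514 years = 7207.1 mm.

7207.1 mm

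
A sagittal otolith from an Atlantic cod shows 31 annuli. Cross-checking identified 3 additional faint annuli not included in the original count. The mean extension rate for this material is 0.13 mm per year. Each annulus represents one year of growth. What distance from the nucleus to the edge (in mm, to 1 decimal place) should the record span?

4.4 mm

Correcting the raw count gives 31 + 3 = 34 true annuli.
Length ≈ 0.13 × 34 = 4.4 mm.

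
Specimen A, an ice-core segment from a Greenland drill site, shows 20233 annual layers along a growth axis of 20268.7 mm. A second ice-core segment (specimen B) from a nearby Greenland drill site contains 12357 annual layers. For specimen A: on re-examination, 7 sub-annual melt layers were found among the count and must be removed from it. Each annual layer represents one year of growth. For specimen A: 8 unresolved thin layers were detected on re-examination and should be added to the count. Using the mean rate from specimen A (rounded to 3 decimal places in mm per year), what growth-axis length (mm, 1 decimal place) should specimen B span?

12381.7 mm

Specimen A: after corrections the count is 20233 − 7 + 8 = 20234 annual layers.
A: 20268.7 mm over 20234 years gives 20268.7 / 20234 ≈ 1.002 mm/yr.
B's length ≈ 1.002 × 12357 = 12381.7 mm.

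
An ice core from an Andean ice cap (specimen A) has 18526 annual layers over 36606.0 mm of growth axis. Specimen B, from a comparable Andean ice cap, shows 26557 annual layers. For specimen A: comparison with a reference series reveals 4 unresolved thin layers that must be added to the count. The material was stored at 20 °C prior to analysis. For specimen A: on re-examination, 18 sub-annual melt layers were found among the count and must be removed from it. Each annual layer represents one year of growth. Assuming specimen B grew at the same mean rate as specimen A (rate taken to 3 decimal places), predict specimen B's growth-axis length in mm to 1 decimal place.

Specimen A: correcting the raw count gives 18526 − 18 + 4 = 18512 true annual layers.
A: 36606.0 mm over 18512 years gives 36606.0 / 18512 ≈ 1.977 mm/year.
B's length ≈ 1.977 × 26557 = 52503.2 mm.

52503.2 mm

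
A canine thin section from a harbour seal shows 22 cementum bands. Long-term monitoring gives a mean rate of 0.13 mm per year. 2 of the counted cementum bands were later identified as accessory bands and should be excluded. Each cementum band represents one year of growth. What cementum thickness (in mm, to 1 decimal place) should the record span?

Adjusted count: 22 − 2 = 20 cementum bands.
Length ≈ 0.13 × 20 = 2.6 mm.

2.6 mm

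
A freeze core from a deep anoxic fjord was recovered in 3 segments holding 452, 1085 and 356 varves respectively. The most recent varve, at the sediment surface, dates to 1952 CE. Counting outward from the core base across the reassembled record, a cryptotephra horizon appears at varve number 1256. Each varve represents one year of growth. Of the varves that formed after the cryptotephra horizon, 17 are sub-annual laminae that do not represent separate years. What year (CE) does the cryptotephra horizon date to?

1332 CE

Total varves = 452 + 1085 + 356 = 1893.
The cryptotephra horizon sits at varve 1256 from the core base, so 1893 − 1256 = 637 varves formed after it.
637 − 17 false = 620 true varves after the cryptotephra horizon.
The varve at the sediment surface is 1952 CE, so the cryptotephra horizon dates to 1952 − 620 = 1332 CE.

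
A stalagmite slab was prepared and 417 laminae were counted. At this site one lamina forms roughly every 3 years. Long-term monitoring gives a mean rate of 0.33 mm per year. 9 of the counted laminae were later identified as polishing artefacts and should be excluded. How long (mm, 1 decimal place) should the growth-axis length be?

Adjusted count: 417 − 9 = 408 laminae.
At 3 years per lamina, 408 × 3 = 1224 years.
1224 years at 0.33 mm/year gives 0.33 × 1224 = 403.9 mm.

403.9 mm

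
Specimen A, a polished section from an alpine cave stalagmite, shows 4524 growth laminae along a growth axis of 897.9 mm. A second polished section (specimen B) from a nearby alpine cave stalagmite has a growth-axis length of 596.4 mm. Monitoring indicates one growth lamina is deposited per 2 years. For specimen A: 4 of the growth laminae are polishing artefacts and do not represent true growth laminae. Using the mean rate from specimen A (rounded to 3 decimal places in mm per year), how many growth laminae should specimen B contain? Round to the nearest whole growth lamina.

Specimen A: correcting the raw count gives 4524 − 4 = 4520 true growth laminae.
Specimen A: at 2 years per growth lamina, 4520 × 2 = 9040 years.
A: 897.9 mm over 9040 years gives 897.9 / 9040 ≈ 0.099 mm/yr.
Specimen B: 596.4 mm / 0.099 mm per year = 6024.24 years; at 2 years per growth lamina that is 6024.24 / 2 ≈ 3012 growth laminae.

3012 growth laminae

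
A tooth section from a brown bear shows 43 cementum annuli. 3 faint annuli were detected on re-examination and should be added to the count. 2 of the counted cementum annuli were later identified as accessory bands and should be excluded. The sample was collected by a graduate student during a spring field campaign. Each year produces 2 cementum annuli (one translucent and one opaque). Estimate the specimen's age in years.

Correcting the raw count gives 43 − 2 + 3 = 44 true cementum annuli.
44 cementum annuli at 2 per year is 44 / 2 = 22 years.

22 years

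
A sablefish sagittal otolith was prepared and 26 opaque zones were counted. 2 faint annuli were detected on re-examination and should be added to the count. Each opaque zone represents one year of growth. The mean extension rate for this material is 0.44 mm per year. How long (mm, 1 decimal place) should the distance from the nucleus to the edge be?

Correcting the raw count gives 26 + 2 = 28 true opaque zones.
Length ≈ 0.44 × 28 = 12.3 mm.

12.3 mm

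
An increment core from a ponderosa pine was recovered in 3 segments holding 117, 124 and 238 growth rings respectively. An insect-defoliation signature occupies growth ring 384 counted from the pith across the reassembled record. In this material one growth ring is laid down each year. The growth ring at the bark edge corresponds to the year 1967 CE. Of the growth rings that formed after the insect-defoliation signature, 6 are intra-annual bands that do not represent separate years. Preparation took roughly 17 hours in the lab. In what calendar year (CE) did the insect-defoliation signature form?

Total growth rings = 117 + 124 + 238 = 479.
479 − 384 = 95 growth rings lie beyond the insect-defoliation signature toward the bark edge.
Excluding 6 false growth rings: 95 − 6 = 89.
1967 − 89 = 1878 CE.

1878 CE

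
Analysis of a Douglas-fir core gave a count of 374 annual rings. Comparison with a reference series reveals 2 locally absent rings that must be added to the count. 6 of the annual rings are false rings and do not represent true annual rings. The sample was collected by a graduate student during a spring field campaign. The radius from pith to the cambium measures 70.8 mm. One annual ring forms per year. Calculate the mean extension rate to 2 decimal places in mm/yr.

0.19 mm/yr

After corrections the count is 374 − 6 + 2 = 370 annual rings.
Extension rate ≈ 70.8 / 370 = 0.19 mm/yr.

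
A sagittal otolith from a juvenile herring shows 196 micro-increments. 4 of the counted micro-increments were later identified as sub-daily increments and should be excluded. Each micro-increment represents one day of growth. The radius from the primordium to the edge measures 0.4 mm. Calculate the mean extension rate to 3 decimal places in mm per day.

0.002 mm per day

After corrections the count is 196 − 4 = 192 micro-increments.
0.4 mm over 192 days gives 0.4 / 192 ≈ 0.002 mm per day.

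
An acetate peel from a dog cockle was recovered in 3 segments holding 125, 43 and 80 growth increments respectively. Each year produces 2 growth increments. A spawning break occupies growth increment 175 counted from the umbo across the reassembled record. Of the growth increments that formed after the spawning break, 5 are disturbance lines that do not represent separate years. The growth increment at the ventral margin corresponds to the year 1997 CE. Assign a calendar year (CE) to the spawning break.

Total growth increments = 125 + 43 + 80 = 248.
The spawning break sits at growth increment 175 from the umbo, so 248 − 175 = 73 growth increments formed after it.
73 − 5 false = 68 true growth increments after the spawning break.
Dividing by 2 growth increments per year: 68 / 2 = 34 years.
1997 − 34 = 1963 CE.

1963 CE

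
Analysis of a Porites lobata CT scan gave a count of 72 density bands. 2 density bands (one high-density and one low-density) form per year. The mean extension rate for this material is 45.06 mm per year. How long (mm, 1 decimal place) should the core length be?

1622.2 mm

Dividing by 2 density bands per year: 72 / 2 = 36 years.
36 years at 45.06 mm/year gives 45.06 × 36 = 1622.2 mm.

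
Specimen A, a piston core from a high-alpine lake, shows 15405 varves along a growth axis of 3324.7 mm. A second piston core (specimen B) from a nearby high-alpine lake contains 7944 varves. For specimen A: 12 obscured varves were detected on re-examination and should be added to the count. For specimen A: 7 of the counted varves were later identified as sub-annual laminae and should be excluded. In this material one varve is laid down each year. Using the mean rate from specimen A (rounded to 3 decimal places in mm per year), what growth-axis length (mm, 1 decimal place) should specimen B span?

Specimen A: true varve count = 15405 − 7 + 12 = 15410.
A: Extension rate ≈ 3324.7 / 15410 = 0.216 mm per year.
B's length ≈ 0.216 × 7944 = 1715.9 mm.

1715.9 mm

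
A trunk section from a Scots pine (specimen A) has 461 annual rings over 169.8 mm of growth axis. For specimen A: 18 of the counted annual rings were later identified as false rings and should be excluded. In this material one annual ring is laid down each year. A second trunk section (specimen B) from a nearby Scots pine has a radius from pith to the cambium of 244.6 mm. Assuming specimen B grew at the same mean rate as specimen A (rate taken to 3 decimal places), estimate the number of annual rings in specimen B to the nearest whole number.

Specimen A: adjusted count: 461 − 18 = 443 annual rings.
A: 169.8 mm over 443 years gives 169.8 / 443 ≈ 0.383 mm per year.
Specimen B: 244.6 mm / 0.383 mm per year = 638.64 years ≈ 639 annual rings.

639 annual rings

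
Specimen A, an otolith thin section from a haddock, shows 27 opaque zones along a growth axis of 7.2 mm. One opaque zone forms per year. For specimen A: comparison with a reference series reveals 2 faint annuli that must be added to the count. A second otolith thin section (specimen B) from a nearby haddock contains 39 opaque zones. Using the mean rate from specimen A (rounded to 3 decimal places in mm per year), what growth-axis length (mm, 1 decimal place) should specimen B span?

Specimen A: after corrections the count is 27 + 2 = 29 opaque zones.
A: Extension rate ≈ 7.2 / 29 = 0.248 mm per year.
Length of B = 0.248 × 39 = 9.7 mm.

9.7 mm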